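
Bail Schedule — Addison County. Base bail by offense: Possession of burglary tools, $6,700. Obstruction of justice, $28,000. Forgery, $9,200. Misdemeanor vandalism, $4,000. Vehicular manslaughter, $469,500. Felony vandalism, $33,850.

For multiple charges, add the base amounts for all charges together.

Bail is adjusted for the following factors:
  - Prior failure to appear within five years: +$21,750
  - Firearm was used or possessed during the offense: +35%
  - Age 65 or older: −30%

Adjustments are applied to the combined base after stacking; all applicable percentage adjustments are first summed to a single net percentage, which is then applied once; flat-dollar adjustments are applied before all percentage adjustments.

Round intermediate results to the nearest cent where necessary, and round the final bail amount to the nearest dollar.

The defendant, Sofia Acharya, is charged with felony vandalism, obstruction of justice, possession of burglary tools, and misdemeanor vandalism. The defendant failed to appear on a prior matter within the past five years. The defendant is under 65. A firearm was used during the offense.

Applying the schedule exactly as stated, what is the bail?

Base amounts from the schedule: felony vandalism $33,850; obstruction of justice $28,000; possession of burglary tools $6,700; misdemeanor vandalism $4,000.
Stacking rule: sum of all bases. $33,850 + $28,000 + $6,700 + $4,000 = $72,550.
Prior failure to appear within five years (+$21,750 flat): $72,550 + $21,750 = $94,300.
Firearm was used or possessed during the offense (+35%): $94,300 × 1.35 = $127,305.

$127,305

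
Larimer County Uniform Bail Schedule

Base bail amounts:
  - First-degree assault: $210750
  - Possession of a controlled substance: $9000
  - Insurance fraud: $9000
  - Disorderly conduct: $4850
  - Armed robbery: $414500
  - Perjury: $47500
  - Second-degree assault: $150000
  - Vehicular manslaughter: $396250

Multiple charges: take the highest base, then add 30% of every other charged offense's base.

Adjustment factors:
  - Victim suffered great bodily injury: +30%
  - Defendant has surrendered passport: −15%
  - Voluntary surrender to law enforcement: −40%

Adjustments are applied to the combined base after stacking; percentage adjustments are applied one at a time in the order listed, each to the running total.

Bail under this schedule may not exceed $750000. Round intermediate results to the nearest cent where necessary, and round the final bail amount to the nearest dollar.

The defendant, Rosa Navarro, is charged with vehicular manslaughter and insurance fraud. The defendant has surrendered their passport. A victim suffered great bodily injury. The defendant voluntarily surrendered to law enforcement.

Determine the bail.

Base amounts from the schedule: vehicular manslaughter $396250; insurance fraud $9000.
Stacking rule: highest base plus 30% of each additional charge. Highest is vehicular manslaughter at $396250. Additional: $9000 × 30% = $2700. Combined base = $396250 + $2700 = $398950.
Victim suffered great bodily injury (+30%): $398950 × 1.3 = $518635.
Defendant has surrendered passport (−15%): $518635 × 0.85 = $440839.75.
Voluntary surrender to law enforcement (−40%): $440839.75 × 0.6 = $264503.85.
$264503.85 is within the $750000 maximum.
Rounded to the nearest dollar: $264504.

$264504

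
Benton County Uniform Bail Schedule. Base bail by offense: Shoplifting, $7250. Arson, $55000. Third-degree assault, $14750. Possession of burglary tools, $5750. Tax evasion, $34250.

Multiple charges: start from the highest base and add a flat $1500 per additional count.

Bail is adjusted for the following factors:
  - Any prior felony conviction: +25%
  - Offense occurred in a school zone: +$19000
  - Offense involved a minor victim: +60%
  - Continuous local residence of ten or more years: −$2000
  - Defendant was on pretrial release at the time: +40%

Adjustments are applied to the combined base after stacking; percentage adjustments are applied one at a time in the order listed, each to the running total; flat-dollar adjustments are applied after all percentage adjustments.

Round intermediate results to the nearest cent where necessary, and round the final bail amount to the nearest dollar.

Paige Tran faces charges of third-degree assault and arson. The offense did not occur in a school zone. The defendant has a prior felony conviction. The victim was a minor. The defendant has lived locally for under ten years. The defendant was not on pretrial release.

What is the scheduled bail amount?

Base amounts from the schedule: third-degree assault $14750; arson $55000.
Stacking rule: highest base plus $1500 per additional charge. Highest is arson at $55000; 1 additional charge → +$1500. Combined base = $56500.
Any prior felony conviction (+25%): $56500 × 1.25 = $70625.
Offense involved a minor victim (+60%): $70625 × 1.6 = $113000.

$113000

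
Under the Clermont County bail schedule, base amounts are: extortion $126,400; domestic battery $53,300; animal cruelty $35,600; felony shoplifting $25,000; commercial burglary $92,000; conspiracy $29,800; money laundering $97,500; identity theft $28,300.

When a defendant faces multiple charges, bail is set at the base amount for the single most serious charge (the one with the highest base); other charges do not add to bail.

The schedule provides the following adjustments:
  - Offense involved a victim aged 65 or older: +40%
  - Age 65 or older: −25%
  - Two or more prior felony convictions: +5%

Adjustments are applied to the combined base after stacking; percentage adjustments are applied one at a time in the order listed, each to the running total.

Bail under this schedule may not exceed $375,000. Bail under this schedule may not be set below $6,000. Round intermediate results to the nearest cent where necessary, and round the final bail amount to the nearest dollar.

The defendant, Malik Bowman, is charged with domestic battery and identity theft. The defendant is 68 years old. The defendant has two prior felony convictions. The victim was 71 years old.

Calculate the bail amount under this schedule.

$58,763

Base amounts from the schedule: domestic battery $53,300; identity theft $28,300.
Stacking rule: use the highest base only. Highest is domestic battery at $53,300. Combined base = $53,300.
Offense involved a victim aged 65 or older (+40%): $53,300 × 1.4 = $74,620.
Age 65 or older (−25%): $74,620 × 0.75 = $55,965.
Two or more prior felony convictions (+5%): $55,965 × 1.05 = $58,763.25.
$58,763.25 is within the $375,000 maximum.
$58,763.25 is at or above the $6,000 minimum.
Rounded to the nearest dollar: $58,763.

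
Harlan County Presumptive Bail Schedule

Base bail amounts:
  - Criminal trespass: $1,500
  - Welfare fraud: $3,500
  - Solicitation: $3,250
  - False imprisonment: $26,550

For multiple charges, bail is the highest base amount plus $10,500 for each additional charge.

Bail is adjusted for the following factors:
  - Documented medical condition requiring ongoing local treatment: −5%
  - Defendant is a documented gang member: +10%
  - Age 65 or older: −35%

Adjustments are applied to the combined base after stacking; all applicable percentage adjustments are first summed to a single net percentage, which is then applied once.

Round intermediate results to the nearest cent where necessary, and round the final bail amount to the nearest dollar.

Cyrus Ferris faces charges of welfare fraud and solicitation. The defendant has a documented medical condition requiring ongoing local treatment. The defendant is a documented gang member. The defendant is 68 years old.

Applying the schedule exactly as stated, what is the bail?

Base amounts from the schedule: welfare fraud $3,500; solicitation $3,250.
Stacking rule: highest base plus $10,500 per additional charge. Highest is welfare fraud at $3,500; 1 additional charge → +$10,500. Combined base = $14,000.
Net percentage adjustment: −5% +10% −35% = −30%. $14,000 × 0.7 = $9,800.

$9,800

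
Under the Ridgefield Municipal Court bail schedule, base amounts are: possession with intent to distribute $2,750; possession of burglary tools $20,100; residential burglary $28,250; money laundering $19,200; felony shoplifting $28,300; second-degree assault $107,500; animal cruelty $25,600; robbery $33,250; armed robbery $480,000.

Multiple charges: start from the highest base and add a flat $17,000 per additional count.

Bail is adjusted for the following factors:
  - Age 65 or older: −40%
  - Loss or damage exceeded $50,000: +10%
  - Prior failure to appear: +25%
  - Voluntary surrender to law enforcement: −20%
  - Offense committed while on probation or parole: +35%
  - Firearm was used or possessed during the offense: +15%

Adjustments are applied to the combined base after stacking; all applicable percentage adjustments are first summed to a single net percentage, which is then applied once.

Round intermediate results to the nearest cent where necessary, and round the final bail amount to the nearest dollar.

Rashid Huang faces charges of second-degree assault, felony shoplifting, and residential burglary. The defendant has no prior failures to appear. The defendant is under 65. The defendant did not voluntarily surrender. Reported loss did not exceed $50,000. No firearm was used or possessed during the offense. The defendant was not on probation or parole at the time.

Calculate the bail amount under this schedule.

Base amounts from the schedule: second-degree assault $107,500; felony shoplifting $28,300; residential burglary $28,250.
Stacking rule: highest base plus $17,000 per additional charge. Highest is second-degree assault at $107,500; 2 additional charges → +$34,000. Combined base = $141,500.
No adjustment factors apply to this defendant.

$141,500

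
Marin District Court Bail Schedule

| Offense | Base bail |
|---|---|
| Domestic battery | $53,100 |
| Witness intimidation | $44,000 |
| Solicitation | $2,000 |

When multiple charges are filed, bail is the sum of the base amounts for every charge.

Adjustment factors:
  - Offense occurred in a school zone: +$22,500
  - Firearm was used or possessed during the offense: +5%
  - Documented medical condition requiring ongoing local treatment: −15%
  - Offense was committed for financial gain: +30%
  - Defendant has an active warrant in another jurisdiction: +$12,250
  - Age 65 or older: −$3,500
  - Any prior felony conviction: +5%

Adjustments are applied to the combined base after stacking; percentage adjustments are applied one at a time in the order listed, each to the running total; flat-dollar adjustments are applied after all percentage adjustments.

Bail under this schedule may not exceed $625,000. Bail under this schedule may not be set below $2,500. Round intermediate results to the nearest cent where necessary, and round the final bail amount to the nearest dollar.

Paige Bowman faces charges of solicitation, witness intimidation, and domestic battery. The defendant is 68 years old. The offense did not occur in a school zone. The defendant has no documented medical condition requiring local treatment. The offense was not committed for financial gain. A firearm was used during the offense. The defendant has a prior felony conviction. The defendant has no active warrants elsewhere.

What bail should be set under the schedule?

$105,758

Base amounts from the schedule: solicitation $2,000; witness intimidation $44,000; domestic battery $53,100.
Stacking rule: sum of all bases. $2,000 + $44,000 + $53,100 = $99,100.
Firearm was used or possessed during the offense (+5%): $99,100 × 1.05 = $104,055.
Any prior felony conviction (+5%): $104,055 × 1.05 = $109,257.75.
Age 65 or older (−$3,500 flat): $109,257.75 − $3,500 = $105,757.75.
$105,757.75 is within the $625,000 maximum.
$105,757.75 is at or above the $2,500 minimum.
Rounded to the nearest dollar: $105,758.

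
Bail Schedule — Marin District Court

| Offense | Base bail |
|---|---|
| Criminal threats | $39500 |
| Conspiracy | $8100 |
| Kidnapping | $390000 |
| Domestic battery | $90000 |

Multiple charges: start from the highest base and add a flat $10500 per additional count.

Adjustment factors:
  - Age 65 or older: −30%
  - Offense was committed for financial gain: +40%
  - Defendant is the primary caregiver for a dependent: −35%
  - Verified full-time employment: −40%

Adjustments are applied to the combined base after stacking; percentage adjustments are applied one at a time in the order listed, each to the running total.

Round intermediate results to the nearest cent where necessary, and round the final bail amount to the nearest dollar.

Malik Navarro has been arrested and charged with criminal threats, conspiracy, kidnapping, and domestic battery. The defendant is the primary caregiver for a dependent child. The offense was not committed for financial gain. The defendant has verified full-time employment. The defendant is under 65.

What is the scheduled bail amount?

$164385

Base amounts from the schedule: criminal threats $39500; conspiracy $8100; kidnapping $390000; domestic battery $90000.
Stacking rule: highest base plus $10500 per additional charge. Highest is kidnapping at $390000; 3 additional charges → +$31500. Combined base = $421500.
Defendant is the primary caregiver for a dependent (−35%): $421500 × 0.65 = $273975.
Verified full-time employment (−40%): $273975 × 0.6 = $164385.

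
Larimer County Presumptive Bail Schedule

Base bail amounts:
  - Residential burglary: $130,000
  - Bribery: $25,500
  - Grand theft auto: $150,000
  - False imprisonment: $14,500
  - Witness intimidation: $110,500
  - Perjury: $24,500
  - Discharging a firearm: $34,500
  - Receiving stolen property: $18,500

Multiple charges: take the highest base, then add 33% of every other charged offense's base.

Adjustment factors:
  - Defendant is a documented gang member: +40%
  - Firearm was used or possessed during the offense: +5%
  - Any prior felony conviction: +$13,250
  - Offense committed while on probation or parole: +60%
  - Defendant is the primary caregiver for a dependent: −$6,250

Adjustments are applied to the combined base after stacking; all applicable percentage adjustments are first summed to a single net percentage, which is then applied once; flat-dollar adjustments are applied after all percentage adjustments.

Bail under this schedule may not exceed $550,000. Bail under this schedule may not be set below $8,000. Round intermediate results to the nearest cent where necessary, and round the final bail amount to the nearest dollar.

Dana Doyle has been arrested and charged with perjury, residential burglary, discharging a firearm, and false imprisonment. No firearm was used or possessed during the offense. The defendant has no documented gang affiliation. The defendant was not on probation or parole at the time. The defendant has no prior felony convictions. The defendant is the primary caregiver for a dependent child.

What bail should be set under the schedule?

$148,005

Base amounts from the schedule: perjury $24,500; residential burglary $130,000; discharging a firearm $34,500; false imprisonment $14,500.
Stacking rule: highest base plus 33% of each additional charge. Highest is residential burglary at $130,000. Additional: $24,500 × 33% = $8,085; $34,500 × 33% = $11,385; $14,500 × 33% = $4,785. Combined base = $130,000 + $24,255 = $154,255.
Defendant is the primary caregiver for a dependent (−$6,250 flat): $154,255 − $6,250 = $148,005.
$148,005 is within the $550,000 maximum.
$148,005 is at or above the $8,000 minimum.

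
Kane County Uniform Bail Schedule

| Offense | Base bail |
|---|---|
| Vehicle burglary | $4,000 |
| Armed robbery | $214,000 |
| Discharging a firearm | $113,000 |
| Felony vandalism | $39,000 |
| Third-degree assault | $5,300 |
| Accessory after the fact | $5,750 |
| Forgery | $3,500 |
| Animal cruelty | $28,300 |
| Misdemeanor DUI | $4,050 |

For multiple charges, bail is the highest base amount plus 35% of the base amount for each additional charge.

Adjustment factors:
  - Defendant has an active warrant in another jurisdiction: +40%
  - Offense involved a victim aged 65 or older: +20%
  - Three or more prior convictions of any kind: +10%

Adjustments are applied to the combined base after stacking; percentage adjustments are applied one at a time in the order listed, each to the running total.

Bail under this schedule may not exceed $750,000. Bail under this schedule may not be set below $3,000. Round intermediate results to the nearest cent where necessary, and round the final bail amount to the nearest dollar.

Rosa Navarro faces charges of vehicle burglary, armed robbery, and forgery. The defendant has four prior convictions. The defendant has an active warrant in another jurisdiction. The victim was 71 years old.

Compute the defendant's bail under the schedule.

$400,323

Base amounts from the schedule: vehicle burglary $4,000; armed robbery $214,000; forgery $3,500.
Stacking rule: highest base plus 35% of each additional charge. Highest is armed robbery at $214,000. Additional: $4,000 × 35% = $1,400; $3,500 × 35% = $1,225. Combined base = $214,000 + $2,625 = $216,625.
Defendant has an active warrant in another jurisdiction (+40%): $216,625 × 1.4 = $303,275.
Offense involved a victim aged 65 or older (+20%): $303,275 × 1.2 = $363,930.
Three or more prior convictions of any kind (+10%): $363,930 × 1.1 = $400,323.
$400,323 is within the $750,000 maximum.
$400,323 is at or above the $3,000 minimum.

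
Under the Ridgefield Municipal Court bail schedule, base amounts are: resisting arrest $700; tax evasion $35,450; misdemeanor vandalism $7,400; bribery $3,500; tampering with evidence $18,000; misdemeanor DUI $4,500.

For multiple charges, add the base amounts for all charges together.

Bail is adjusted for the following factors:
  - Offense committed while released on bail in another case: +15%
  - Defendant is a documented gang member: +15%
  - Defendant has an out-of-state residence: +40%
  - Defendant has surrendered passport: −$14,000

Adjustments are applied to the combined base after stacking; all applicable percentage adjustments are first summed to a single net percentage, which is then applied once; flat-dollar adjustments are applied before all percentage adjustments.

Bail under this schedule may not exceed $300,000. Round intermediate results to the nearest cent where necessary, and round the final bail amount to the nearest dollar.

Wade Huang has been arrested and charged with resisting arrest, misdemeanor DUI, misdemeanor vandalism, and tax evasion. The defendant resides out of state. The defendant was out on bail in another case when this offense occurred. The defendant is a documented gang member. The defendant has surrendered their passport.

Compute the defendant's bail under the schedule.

Base amounts from the schedule: resisting arrest $700; misdemeanor DUI $4,500; misdemeanor vandalism $7,400; tax evasion $35,450.
Stacking rule: sum of all bases. $700 + $4,500 + $7,400 + $35,450 = $48,050.
Defendant has surrendered passport (−$14,000 flat): $48,050 − $14,000 = $34,050.
Net percentage adjustment: +15% +15% +40% = +70%. $34,050 × 1.7 = $57,885.
$57,885 is within the $300,000 maximum.

$57,885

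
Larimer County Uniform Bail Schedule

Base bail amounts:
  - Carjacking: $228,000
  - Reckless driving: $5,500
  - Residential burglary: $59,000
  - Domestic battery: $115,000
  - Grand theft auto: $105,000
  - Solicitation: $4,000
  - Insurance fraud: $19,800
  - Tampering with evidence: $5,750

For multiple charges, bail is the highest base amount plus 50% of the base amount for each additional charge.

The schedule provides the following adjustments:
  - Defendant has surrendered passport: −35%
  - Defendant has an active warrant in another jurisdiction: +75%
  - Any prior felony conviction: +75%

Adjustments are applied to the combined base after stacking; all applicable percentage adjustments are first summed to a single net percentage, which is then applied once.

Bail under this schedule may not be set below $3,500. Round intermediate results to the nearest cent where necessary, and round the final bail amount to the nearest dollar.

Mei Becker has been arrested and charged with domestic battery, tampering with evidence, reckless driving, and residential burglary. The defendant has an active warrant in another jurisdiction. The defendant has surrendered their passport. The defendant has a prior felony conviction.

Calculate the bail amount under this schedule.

$322,769

Base amounts from the schedule: domestic battery $115,000; tampering with evidence $5,750; reckless driving $5,500; residential burglary $59,000.
Stacking rule: highest base plus 50% of each additional charge. Highest is domestic battery at $115,000. Additional: $5,750 × 50% = $2,875; $5,500 × 50% = $2,750; $59,000 × 50% = $29,500. Combined base = $115,000 + $35,125 = $150,125.
Net percentage adjustment: −35% +75% +75% = +115%. $150,125 × 2.15 = $322,768.75.
$322,768.75 is at or above the $3,500 minimum.
Rounded to the nearest dollar: $322,769.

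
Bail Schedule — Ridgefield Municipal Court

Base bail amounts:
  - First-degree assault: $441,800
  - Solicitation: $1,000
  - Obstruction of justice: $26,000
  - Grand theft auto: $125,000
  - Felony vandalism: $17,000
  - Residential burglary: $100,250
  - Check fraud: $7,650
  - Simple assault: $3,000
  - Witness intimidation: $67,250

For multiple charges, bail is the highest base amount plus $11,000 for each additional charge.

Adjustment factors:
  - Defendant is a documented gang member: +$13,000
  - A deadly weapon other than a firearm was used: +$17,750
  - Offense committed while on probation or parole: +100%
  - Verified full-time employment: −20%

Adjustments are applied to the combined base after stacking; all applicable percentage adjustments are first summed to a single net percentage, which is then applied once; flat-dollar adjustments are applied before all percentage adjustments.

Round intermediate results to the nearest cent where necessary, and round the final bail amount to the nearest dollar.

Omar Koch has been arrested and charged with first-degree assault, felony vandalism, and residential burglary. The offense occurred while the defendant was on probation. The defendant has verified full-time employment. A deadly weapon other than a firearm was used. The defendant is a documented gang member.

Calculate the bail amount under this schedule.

Base amounts from the schedule: first-degree assault $441,800; felony vandalism $17,000; residential burglary $100,250.
Stacking rule: highest base plus $11,000 per additional charge. Highest is first-degree assault at $441,800; 2 additional charges → +$22,000. Combined base = $463,800.
Defendant is a documented gang member (+$13,000 flat): $463,800 + $13,000 = $476,800.
A deadly weapon other than a firearm was used (+$17,750 flat): $476,800 + $17,750 = $494,550.
Net percentage adjustment: +100% −20% = +80%. $494,550 × 1.8 = $890,190.

$890,190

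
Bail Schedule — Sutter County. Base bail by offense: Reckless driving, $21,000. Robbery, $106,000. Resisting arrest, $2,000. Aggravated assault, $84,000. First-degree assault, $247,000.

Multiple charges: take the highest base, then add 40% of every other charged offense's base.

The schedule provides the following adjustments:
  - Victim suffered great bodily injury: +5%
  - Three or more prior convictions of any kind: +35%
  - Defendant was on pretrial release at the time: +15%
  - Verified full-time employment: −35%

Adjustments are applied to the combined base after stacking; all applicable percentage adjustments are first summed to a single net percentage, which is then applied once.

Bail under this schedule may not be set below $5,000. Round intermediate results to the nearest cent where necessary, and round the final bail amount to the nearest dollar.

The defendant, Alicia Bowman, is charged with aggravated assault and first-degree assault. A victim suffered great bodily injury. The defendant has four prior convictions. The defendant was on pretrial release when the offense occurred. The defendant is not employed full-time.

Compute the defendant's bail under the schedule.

Base amounts from the schedule: aggravated assault $84,000; first-degree assault $247,000.
Stacking rule: highest base plus 40% of each additional charge. Highest is first-degree assault at $247,000. Additional: $84,000 × 40% = $33,600. Combined base = $247,000 + $33,600 = $280,600.
Net percentage adjustment: +5% +35% +15% = +55%. $280,600 × 1.55 = $434,930.
$434,930 is at or above the $5,000 minimum.

$434,930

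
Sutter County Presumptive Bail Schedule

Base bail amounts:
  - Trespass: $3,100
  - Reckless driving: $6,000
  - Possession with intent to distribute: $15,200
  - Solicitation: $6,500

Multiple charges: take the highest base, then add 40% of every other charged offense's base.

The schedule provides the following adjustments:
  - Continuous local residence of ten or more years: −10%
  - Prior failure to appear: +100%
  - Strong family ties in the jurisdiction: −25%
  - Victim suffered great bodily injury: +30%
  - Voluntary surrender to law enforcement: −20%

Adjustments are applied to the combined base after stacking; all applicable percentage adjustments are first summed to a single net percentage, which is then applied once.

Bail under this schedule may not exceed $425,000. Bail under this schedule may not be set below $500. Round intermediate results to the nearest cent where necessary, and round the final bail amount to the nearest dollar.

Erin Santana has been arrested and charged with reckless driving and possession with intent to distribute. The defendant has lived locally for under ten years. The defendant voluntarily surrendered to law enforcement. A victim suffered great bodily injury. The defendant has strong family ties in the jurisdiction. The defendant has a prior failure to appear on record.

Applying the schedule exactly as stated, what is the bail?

$32,560

Base amounts from the schedule: reckless driving $6,000; possession with intent to distribute $15,200.
Stacking rule: highest base plus 40% of each additional charge. Highest is possession with intent to distribute at $15,200. Additional: $6,000 × 40% = $2,400. Combined base = $15,200 + $2,400 = $17,600.
Net percentage adjustment: +100% −25% +30% −20% = +85%. $17,600 × 1.85 = $32,560.
$32,560 is within the $425,000 maximum.
$32,560 is at or above the $500 minimum.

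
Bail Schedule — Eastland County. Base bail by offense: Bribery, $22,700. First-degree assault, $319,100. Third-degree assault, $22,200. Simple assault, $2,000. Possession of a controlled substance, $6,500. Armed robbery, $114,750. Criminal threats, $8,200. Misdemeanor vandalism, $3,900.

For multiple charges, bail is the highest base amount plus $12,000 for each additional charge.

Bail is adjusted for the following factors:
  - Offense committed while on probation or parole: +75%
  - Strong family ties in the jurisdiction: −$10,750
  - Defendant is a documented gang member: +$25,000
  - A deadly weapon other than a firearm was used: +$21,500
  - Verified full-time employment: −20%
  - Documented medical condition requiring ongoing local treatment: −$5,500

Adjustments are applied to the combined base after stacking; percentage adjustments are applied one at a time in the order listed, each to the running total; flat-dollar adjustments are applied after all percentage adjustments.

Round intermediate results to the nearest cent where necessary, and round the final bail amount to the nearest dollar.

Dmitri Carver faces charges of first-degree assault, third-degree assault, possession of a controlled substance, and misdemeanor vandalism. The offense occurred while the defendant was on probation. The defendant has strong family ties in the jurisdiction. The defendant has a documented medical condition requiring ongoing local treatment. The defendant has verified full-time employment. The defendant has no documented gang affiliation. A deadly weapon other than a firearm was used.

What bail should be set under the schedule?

Base amounts from the schedule: first-degree assault $319,100; third-degree assault $22,200; possession of a controlled substance $6,500; misdemeanor vandalism $3,900.
Stacking rule: highest base plus $12,000 per additional charge. Highest is first-degree assault at $319,100; 3 additional charges → +$36,000. Combined base = $355,100.
Offense committed while on probation or parole (+75%): $355,100 × 1.75 = $621,425.
Verified full-time employment (−20%): $621,425 × 0.8 = $497,140.
Strong family ties in the jurisdiction (−$10,750 flat): $497,140 − $10,750 = $486,390.
A deadly weapon other than a firearm was used (+$21,500 flat): $486,390 + $21,500 = $507,890.
Documented medical condition requiring ongoing local treatment (−$5,500 flat): $507,890 − $5,500 = $502,390.

$502,390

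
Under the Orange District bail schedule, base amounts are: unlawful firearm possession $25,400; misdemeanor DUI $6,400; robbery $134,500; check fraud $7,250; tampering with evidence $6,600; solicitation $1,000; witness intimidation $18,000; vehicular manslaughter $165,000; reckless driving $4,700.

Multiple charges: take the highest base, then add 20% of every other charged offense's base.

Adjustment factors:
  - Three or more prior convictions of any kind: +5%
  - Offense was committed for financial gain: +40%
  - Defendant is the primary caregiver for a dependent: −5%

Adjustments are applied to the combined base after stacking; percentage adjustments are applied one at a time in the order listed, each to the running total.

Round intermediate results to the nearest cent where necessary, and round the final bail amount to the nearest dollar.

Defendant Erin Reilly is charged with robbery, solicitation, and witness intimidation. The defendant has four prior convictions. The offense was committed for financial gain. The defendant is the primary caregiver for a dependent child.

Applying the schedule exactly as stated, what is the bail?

$193,136

Base amounts from the schedule: robbery $134,500; solicitation $1,000; witness intimidation $18,000.
Stacking rule: highest base plus 20% of each additional charge. Highest is robbery at $134,500. Additional: $1,000 × 20% = $200; $18,000 × 20% = $3,600. Combined base = $134,500 + $3,800 = $138,300.
Three or more prior convictions of any kind (+5%): $138,300 × 1.05 = $145,215.
Offense was committed for financial gain (+40%): $145,215 × 1.4 = $203,301.
Defendant is the primary caregiver for a dependent (−5%): $203,301 × 0.95 = $193,135.95.
Rounded to the nearest dollar: $193,136.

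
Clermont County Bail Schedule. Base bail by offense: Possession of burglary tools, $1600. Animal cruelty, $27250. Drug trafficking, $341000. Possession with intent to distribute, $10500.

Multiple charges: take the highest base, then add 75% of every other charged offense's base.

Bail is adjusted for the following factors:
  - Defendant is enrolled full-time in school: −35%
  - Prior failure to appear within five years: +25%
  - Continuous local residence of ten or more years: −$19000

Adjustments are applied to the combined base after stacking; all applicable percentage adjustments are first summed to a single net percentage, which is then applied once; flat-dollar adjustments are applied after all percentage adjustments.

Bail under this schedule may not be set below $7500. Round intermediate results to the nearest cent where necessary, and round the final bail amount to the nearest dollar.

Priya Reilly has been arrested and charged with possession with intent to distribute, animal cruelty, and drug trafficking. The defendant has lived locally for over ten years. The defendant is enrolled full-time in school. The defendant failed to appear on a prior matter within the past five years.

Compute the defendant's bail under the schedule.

$313381

Base amounts from the schedule: possession with intent to distribute $10500; animal cruelty $27250; drug trafficking $341000.
Stacking rule: highest base plus 75% of each additional charge. Highest is drug trafficking at $341000. Additional: $10500 × 75% = $7875; $27250 × 75% = $20437.50. Combined base = $341000 + $28312.50 = $369312.50.
Net percentage adjustment: −35% +25% = −10%. $369312.50 × 0.9 = $332381.25.
Continuous local residence of ten or more years (−$19000 flat): $332381.25 − $19000 = $313381.25.
$313381.25 is at or above the $7500 minimum.
Rounded to the nearest dollar: $313381.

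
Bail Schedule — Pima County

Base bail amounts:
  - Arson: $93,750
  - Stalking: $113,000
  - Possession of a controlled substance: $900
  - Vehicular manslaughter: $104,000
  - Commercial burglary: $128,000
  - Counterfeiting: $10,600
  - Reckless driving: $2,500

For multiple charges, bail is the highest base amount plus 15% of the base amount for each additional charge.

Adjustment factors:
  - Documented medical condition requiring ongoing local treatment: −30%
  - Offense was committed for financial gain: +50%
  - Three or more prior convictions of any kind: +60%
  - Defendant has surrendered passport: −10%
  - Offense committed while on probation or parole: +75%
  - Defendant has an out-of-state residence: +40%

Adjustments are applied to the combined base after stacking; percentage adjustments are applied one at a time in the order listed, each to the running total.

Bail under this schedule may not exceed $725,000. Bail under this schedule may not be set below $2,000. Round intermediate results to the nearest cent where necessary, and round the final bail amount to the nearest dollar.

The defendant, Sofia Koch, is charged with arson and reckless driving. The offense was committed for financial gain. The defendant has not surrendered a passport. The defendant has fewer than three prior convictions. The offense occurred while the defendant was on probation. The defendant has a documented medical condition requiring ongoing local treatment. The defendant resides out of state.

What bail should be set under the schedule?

$242,137

Base amounts from the schedule: arson $93,750; reckless driving $2,500.
Stacking rule: highest base plus 15% of each additional charge. Highest is arson at $93,750. Additional: $2,500 × 15% = $375. Combined base = $93,750 + $375 = $94,125.
Documented medical condition requiring ongoing local treatment (−30%): $94,125 × 0.7 = $65,887.50.
Offense was committed for financial gain (+50%): $65,887.50 × 1.5 = $98,831.25.
Offense committed while on probation or parole (+75%): $98,831.25 × 1.75 = $172,954.69.
Defendant has an out-of-state residence (+40%): $172,954.69 × 1.4 = $242,136.57.
$242,136.57 is within the $725,000 maximum.
$242,136.57 is at or above the $2,000 minimum.
Rounded to the nearest dollar: $242,137.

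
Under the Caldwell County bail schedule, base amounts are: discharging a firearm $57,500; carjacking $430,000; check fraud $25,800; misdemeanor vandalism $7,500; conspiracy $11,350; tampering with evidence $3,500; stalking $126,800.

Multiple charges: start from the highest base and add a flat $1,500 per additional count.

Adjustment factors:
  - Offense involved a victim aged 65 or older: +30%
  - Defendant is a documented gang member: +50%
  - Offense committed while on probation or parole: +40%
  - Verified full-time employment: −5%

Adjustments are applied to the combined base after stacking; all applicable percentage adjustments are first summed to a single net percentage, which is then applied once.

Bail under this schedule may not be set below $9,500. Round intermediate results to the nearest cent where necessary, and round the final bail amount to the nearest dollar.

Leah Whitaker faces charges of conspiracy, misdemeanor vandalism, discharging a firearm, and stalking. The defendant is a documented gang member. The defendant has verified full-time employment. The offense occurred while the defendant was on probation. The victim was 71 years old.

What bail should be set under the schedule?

Base amounts from the schedule: conspiracy $11,350; misdemeanor vandalism $7,500; discharging a firearm $57,500; stalking $126,800.
Stacking rule: highest base plus $1,500 per additional charge. Highest is stalking at $126,800; 3 additional charges → +$4,500. Combined base = $131,300.
Net percentage adjustment: +30% +50% +40% −5% = +115%. $131,300 × 2.15 = $282,295.
$282,295 is at or above the $9,500 minimum.

$282,295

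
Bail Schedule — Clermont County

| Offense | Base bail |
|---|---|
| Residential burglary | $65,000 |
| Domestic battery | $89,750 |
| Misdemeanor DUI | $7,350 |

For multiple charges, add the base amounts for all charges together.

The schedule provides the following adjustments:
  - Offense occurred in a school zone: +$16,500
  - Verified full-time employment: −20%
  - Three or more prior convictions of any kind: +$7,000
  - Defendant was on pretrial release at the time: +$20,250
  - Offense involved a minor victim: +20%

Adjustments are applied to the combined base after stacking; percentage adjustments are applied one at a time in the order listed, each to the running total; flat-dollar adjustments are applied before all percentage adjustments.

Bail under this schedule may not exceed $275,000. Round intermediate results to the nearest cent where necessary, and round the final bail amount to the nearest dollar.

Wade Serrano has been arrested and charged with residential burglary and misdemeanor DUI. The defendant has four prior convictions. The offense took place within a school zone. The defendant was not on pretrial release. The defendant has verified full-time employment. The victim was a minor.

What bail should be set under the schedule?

$92,016

Base amounts from the schedule: residential burglary $65,000; misdemeanor DUI $7,350.
Stacking rule: sum of all bases. $65,000 + $7,350 = $72,350.
Offense occurred in a school zone (+$16,500 flat): $72,350 + $16,500 = $88,850.
Three or more prior convictions of any kind (+$7,000 flat): $88,850 + $7,000 = $95,850.
Verified full-time employment (−20%): $95,850 × 0.8 = $76,680.
Offense involved a minor victim (+20%): $76,680 × 1.2 = $92,016.
$92,016 is within the $275,000 maximum.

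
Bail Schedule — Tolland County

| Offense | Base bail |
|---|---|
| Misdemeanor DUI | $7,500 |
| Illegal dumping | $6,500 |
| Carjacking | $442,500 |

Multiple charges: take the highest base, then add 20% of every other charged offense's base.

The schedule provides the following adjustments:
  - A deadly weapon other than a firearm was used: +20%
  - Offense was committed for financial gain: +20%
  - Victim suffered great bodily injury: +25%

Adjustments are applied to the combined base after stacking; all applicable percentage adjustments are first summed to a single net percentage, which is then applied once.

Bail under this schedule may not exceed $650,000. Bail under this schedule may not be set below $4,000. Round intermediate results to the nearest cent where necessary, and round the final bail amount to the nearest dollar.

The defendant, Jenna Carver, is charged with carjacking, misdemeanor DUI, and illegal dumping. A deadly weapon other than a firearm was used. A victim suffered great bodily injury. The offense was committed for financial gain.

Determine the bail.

Base amounts from the schedule: carjacking $442,500; misdemeanor DUI $7,500; illegal dumping $6,500.
Stacking rule: highest base plus 20% of each additional charge. Highest is carjacking at $442,500. Additional: $7,500 × 20% = $1,500; $6,500 × 20% = $1,300. Combined base = $442,500 + $2,800 = $445,300.
Net percentage adjustment: +20% +20% +25% = +65%. $445,300 × 1.65 = $734,745.
Result $734,745 exceeds the maximum of $650,000; bail is capped at $650,000.
$650,000 is at or above the $4,000 minimum.

$650,000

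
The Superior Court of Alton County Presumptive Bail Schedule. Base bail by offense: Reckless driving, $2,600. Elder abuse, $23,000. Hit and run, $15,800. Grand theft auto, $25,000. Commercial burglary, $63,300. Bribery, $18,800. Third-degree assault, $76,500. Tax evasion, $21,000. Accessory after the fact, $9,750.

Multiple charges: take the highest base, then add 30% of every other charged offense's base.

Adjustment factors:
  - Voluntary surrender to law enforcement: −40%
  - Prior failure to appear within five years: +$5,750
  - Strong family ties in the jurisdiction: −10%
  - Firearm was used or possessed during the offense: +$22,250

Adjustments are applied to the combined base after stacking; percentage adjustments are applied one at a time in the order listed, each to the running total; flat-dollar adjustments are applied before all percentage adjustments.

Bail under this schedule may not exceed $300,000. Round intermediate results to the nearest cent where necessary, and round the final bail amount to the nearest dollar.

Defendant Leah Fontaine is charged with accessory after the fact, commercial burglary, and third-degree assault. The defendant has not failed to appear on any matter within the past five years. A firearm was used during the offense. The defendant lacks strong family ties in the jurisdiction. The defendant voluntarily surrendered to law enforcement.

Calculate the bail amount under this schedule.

Base amounts from the schedule: accessory after the fact $9,750; commercial burglary $63,300; third-degree assault $76,500.
Stacking rule: highest base plus 30% of each additional charge. Highest is third-degree assault at $76,500. Additional: $9,750 × 30% = $2,925; $63,300 × 30% = $18,990. Combined base = $76,500 + $21,915 = $98,415.
Firearm was used or possessed during the offense (+$22,250 flat): $98,415 + $22,250 = $120,665.
Voluntary surrender to law enforcement (−40%): $120,665 × 0.6 = $72,399.
$72,399 is within the $300,000 maximum.

$72,399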